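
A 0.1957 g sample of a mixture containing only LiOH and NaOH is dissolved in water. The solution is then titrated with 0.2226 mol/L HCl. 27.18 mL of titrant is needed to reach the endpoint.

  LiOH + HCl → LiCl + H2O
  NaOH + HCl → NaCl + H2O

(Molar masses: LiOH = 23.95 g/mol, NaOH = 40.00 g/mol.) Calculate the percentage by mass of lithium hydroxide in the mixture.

n(HCl) = 0.02718 × 0.2226 = 6.050 × 10^-3 mol
Let x = n(LiOH), y = n(NaOH).
Titrant: 1x + 1y = 6.050 × 10^-3;  mass: 23.95x + 40.00y = 0.1957
Solving, x = 2.885 × 10^-3 mol, y = 3.165 × 10^-3 mol
mass of LiOH = 2.885 × 10^-3 × 23.95 = 0.06911 g
% LiOH = 0.06911 / 0.1957 × 100 = 35.31 %

35.31 %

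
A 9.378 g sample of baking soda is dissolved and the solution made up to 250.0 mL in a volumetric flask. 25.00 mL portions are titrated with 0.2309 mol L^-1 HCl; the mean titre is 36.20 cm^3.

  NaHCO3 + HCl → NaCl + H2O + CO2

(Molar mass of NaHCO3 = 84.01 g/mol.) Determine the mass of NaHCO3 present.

7.022 g

n(HCl) per titration = 0.03620 × 0.2309 = 8.359 × 10^-3 mol
n(NaHCO3) in each aliquot = 8.359 × 10^-3 mol (1:1 ratio)
n(NaHCO3) in the whole flask = 8.359 × 10^-3 × 250.0/25.00 = 0.08359 mol
mass of NaHCO3 = 0.08359 × 84.01 = 7.022 g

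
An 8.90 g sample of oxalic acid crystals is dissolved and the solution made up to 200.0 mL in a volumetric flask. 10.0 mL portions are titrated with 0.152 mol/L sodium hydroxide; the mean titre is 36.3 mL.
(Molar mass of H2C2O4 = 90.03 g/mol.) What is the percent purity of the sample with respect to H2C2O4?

H2C2O4 + 2 NaOH → Na2C2O4 + 2 H2O
n(NaOH) per titration = 0.0363 × 0.152 = 5.52 × 10^-3 mol
From the 1:2 ratio, n(H2C2O4) in each aliquot = 1/2 × 5.52 × 10^-3 = 2.76 × 10^-3 mol
n(H2C2O4) in the whole flask = 2.76 × 10^-3 × 200.0/10.0 = 0.0552 mol
mass of H2C2O4 = 0.0552 × 90.03 = 4.97 g
% H2C2O4 = 4.97 / 8.90 × 100 = 55.8 %

55.8 %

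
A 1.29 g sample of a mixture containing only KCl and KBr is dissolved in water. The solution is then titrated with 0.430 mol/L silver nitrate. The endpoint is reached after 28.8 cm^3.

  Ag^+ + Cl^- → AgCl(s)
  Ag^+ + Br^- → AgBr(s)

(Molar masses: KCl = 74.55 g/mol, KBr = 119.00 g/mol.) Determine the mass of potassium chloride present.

n(AgNO3) = 0.0288 × 0.430 = 0.0124 mol
Let x = n(KCl), y = n(KBr).
Titrant: 1x + 1y = 0.0124;  mass: 74.55x + 119.00y = 1.29
Solving, x = 4.13 × 10^-3 mol, y = 8.25 × 10^-3 mol
mass of KCl = 4.13 × 10^-3 × 74.55 = 0.308 g

0.308 g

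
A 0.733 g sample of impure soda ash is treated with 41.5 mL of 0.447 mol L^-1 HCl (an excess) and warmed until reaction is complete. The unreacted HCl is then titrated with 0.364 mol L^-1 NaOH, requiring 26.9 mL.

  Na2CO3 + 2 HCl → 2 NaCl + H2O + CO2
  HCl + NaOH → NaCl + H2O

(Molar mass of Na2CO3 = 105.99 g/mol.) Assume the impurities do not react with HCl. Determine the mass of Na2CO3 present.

n(HCl) added = 0.0415 × 0.447 = 0.0186 mol
n(NaOH) used in back-titration = 0.0269 × 0.364 = 9.79 × 10^-3 mol
n(HCl) left over = 9.79 × 10^-3 mol (1:1 ratio)
n(HCl) consumed by analyte = 0.0186 − 9.79 × 10^-3 = 8.76 × 10^-3 mol
From the 1:2 ratio, n(Na2CO3) = 1/2 × 8.76 × 10^-3 = 4.38 × 10^-3 mol
mass of Na2CO3 = 4.38 × 10^-3 × 105.99 = 0.464 g

0.464 g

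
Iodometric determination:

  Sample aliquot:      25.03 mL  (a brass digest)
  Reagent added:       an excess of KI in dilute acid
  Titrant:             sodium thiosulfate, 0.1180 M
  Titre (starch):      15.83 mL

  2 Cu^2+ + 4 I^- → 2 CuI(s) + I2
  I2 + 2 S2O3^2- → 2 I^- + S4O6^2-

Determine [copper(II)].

0.07463 M

n(S2O3^2-) = 0.01583 × 0.1180 = 1.868 × 10^-3 mol
n(I2) = n(S2O3^2-)/2 = 9.340 × 10^-4 mol
From the 2:1 ratio, n(Cu2+) in the aliquot = 2/1 × 9.340 × 10^-4 = 1.868 × 10^-3 mol
[Cu2+] = 1.868 × 10^-3 / 0.02503 = 0.07463 mol/L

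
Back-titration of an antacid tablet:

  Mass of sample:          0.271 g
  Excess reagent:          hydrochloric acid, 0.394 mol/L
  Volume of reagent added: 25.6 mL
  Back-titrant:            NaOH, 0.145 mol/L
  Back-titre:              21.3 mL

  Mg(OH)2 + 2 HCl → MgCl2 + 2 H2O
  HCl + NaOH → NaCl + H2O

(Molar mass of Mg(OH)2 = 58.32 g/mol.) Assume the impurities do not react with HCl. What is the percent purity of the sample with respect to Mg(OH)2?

75.3 %

n(HCl) added = 0.0256 × 0.394 = 0.0101 mol
n(NaOH) used in back-titration = 0.0213 × 0.145 = 3.09 × 10^-3 mol
n(HCl) left over = 3.09 × 10^-3 mol (1:1 ratio)
n(HCl) consumed by analyte = 0.0101 − 3.09 × 10^-3 = 7.00 × 10^-3 mol
From the 1:2 ratio, n(Mg(OH)2) = 1/2 × 7.00 × 10^-3 = 3.50 × 10^-3 mol
mass of Mg(OH)2 = 3.50 × 10^-3 × 58.32 = 0.204 g
% Mg(OH)2 = 0.204 / 0.271 × 100 = 75.3 %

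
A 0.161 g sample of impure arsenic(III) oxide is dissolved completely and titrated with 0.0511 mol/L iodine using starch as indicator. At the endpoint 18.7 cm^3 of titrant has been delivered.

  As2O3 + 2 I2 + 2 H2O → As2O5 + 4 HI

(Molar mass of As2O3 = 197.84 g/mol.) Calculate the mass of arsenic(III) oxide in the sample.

n(I2) = 0.0187 L × 0.0511 mol/L = 9.56 × 10^-4 mol
From the 1:2 ratio, n(As2O3) = 1/2 × 9.56 × 10^-4 = 4.78 × 10^-4 mol
mass of As2O3 = 4.78 × 10^-4 × 197.84 g/mol = 0.0945 g

0.0945 g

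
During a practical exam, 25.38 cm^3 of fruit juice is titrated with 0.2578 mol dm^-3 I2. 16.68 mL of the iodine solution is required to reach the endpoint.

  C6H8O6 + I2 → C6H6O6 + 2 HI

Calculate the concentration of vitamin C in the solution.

0.1694 mol/L

n(I2) = 0.01668 L × 0.2578 mol/L = 4.300 × 10^-3 mol
n(C6H8O6) = 4.300 × 10^-3 mol (1:1 mole ratio)
[C6H8O6] = 4.300 × 10^-3 mol / 0.02538 L = 0.1694 mol/L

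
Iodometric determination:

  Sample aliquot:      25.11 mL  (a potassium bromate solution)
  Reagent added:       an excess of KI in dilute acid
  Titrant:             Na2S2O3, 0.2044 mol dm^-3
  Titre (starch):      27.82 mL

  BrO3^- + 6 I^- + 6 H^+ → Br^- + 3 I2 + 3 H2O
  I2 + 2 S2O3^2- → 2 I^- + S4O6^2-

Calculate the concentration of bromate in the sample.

0.03774 mol/L

n(S2O3^2-) = 0.02782 × 0.2044 = 5.686 × 10^-3 mol
n(I2) = n(S2O3^2-)/2 = 2.843 × 10^-3 mol
From the 1:3 ratio, n(BrO3^-) in the aliquot = 1/3 × 2.843 × 10^-3 = 9.477 × 10^-4 mol
[BrO3^-] = 9.477 × 10^-4 / 0.02511 = 0.03774 mol/L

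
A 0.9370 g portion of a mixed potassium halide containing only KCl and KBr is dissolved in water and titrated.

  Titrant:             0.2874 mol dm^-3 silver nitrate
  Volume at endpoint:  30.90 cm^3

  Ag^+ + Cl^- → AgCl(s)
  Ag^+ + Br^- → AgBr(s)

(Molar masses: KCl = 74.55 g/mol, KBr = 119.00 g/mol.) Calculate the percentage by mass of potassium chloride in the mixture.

21.44 %

n(AgNO3) = 0.03090 × 0.2874 = 8.881 × 10^-3 mol
Let x = n(KCl), y = n(KBr).
Titrant: 1x + 1y = 8.881 × 10^-3;  mass: 74.55x + 119.00y = 0.9370
Solving, x = 2.695 × 10^-3 mol, y = 6.186 × 10^-3 mol
mass of KCl = 2.695 × 10^-3 × 74.55 = 0.2009 g
% KCl = 0.2009 / 0.9370 × 100 = 21.44 %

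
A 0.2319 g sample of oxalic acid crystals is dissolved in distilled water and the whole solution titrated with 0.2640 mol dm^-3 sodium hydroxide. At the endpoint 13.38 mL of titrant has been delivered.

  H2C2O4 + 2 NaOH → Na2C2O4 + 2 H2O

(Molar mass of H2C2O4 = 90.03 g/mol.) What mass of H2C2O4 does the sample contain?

n(NaOH) = 0.01338 L × 0.2640 mol/L = 3.532 × 10^-3 mol
From the 1:2 ratio, n(H2C2O4) = 1/2 × 3.532 × 10^-3 = 1.766 × 10^-3 mol
mass of H2C2O4 = 1.766 × 10^-3 × 90.03 g/mol = 0.1590 g

0.1590 g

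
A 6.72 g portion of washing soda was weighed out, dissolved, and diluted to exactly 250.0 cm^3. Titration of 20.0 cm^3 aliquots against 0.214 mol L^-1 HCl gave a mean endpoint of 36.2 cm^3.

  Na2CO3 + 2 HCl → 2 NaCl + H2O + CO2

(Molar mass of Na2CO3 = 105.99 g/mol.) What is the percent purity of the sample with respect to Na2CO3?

76.4 %

n(HCl) per titration = 0.0362 × 0.214 = 7.75 × 10^-3 mol
From the 1:2 ratio, n(Na2CO3) in each aliquot = 1/2 × 7.75 × 10^-3 = 3.87 × 10^-3 mol
n(Na2CO3) in the whole flask = 3.87 × 10^-3 × 250.0/20.0 = 0.0484 mol
mass of Na2CO3 = 0.0484 × 105.99 = 5.13 g
% Na2CO3 = 5.13 / 6.72 × 100 = 76.4 %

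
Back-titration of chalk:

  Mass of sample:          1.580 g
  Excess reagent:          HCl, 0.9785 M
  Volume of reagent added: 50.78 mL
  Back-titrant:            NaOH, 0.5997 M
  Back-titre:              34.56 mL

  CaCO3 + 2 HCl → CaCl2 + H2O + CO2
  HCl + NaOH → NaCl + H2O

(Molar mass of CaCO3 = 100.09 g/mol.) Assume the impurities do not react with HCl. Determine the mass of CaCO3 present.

n(HCl) added = 0.05078 × 0.9785 = 0.04969 mol
n(NaOH) used in back-titration = 0.03456 × 0.5997 = 0.02073 mol
n(HCl) left over = 0.02073 mol (1:1 ratio)
n(HCl) consumed by analyte = 0.04969 − 0.02073 = 0.02896 mol
From the 1:2 ratio, n(CaCO3) = 1/2 × 0.02896 = 0.01448 mol
mass of CaCO3 = 0.01448 × 100.09 = 1.449 g

1.449 g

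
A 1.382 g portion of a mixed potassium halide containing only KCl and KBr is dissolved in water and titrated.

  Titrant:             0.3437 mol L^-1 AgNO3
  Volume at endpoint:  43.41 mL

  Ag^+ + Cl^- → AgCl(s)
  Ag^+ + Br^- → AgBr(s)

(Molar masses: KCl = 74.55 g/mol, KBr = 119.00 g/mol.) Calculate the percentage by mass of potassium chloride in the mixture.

47.75 %

n(AgNO3) = 0.04341 × 0.3437 = 0.01492 mol
Let x = n(KCl), y = n(KBr).
Titrant: 1x + 1y = 0.01492;  mass: 74.55x + 119.00y = 1.382
Solving, x = 8.852 × 10^-3 mol, y = 6.068 × 10^-3 mol
mass of KCl = 8.852 × 10^-3 × 74.55 = 0.6599 g
% KCl = 0.6599 / 1.382 × 100 = 47.75 %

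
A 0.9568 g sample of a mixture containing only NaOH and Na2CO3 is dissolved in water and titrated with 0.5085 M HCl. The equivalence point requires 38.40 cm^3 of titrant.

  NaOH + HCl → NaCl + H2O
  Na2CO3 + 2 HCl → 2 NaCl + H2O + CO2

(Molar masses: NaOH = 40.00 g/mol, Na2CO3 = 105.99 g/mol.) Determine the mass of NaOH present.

n(HCl) = 0.03840 × 0.5085 = 0.01953 mol
Let x = n(NaOH), y = n(Na2CO3).
Titrant: 1x + 2y = 0.01953;  mass: 40.00x + 105.99y = 0.9568
Solving, x = 6.002 × 10^-3 mol, y = 6.762 × 10^-3 mol
mass of NaOH = 6.002 × 10^-3 × 40.00 = 0.2401 g

0.2401 g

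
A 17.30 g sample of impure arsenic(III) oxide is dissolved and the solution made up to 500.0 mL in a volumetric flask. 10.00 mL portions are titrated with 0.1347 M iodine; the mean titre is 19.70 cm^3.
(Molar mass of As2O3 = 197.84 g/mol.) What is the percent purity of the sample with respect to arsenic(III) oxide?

75.87 %

As2O3 + 2 I2 + 2 H2O → As2O5 + 4 HI
n(I2) per titration = 0.01970 × 0.1347 = 2.654 × 10^-3 mol
From the 1:2 ratio, n(As2O3) in each aliquot = 1/2 × 2.654 × 10^-3 = 1.327 × 10^-3 mol
n(As2O3) in the whole flask = 1.327 × 10^-3 × 500.0/10.00 = 0.06634 mol
mass of As2O3 = 0.06634 × 197.84 = 13.12 g
% As2O3 = 13.12 / 17.30 × 100 = 75.87 %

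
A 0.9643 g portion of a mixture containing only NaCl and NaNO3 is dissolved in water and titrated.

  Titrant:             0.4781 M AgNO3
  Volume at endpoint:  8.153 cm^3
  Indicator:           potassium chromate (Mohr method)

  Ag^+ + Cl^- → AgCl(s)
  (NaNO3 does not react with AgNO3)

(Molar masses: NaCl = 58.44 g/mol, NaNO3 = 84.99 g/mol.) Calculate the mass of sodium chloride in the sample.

n(AgNO3) = 0.008153 × 0.4781 = 3.898 × 10^-3 mol
Let x = n(NaCl), y = n(NaNO3).
Titrant: 1x = 3.898 × 10^-3;  mass: 58.44x + 84.99y = 0.9643
Solving, x = 3.898 × 10^-3 mol, y = 8.666 × 10^-3 mol
mass of NaCl = 3.898 × 10^-3 × 58.44 = 0.2278 g

0.2278 g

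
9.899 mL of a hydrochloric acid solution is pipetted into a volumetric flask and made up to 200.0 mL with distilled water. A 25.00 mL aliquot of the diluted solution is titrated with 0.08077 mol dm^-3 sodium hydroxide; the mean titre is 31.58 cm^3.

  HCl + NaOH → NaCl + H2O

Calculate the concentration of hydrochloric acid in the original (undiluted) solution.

2.061 mol/L

n(NaOH) = 0.03158 × 0.08077 = 2.551 × 10^-3 mol
n(HCl) in the aliquot = 2.551 × 10^-3 mol (1:1 ratio)
[HCl]_dilute = 2.551 × 10^-3 / 0.02500 = 0.1020 mol/L
Dilution factor = 200.0 / 9.899 = 20.20
[HCl]_stock = 0.1020 × 20.20 = 2.061 mol/L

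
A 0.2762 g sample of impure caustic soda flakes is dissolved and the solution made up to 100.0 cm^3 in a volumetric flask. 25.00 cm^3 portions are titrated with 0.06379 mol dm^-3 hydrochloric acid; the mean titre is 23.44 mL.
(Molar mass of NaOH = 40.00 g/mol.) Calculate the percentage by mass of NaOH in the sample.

NaOH + HCl → NaCl + H2O
n(HCl) per titration = 0.02344 × 0.06379 = 1.495 × 10^-3 mol
n(NaOH) in each aliquot = 1.495 × 10^-3 mol (1:1 ratio)
n(NaOH) in the whole flask = 1.495 × 10^-3 × 100.0/25.00 = 5.981 × 10^-3 mol
mass of NaOH = 5.981 × 10^-3 × 40.00 = 0.2392 g
% NaOH = 0.2392 / 0.2762 × 100 = 86.62 %

86.62 %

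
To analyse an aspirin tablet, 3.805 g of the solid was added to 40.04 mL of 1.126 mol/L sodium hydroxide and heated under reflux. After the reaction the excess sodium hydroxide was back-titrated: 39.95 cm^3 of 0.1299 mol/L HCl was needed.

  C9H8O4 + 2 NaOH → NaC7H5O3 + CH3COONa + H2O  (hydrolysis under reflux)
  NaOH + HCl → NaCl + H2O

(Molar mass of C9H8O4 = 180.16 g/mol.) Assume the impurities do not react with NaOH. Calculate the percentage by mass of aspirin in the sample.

n(NaOH) added = 0.04004 × 1.126 = 0.04509 mol
n(HCl) used in back-titration = 0.03995 × 0.1299 = 5.190 × 10^-3 mol
n(NaOH) left over = 5.190 × 10^-3 mol (1:1 ratio)
n(NaOH) consumed by analyte = 0.04509 − 5.190 × 10^-3 = 0.03990 mol
From the 1:2 ratio, n(C9H8O4) = 1/2 × 0.03990 = 0.01995 mol
mass of C9H8O4 = 0.01995 × 180.16 = 3.594 g
% C9H8O4 = 3.594 / 3.805 × 100 = 94.45 %

94.45 %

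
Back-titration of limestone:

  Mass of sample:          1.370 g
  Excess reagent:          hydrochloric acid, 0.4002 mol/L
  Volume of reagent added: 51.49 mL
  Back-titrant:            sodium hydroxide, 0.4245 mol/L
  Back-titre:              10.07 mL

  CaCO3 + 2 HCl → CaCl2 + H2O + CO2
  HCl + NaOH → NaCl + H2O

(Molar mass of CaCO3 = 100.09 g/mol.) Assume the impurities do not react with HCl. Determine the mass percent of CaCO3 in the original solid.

59.66 %

n(HCl) added = 0.05149 × 0.4002 = 0.02061 mol
n(NaOH) used in back-titration = 0.01007 × 0.4245 = 4.275 × 10^-3 mol
n(HCl) left over = 4.275 × 10^-3 mol (1:1 ratio)
n(HCl) consumed by analyte = 0.02061 − 4.275 × 10^-3 = 0.01633 mol
From the 1:2 ratio, n(CaCO3) = 1/2 × 0.01633 = 8.166 × 10^-3 mol
mass of CaCO3 = 8.166 × 10^-3 × 100.09 = 0.8173 g
% CaCO3 = 0.8173 / 1.370 × 100 = 59.66 %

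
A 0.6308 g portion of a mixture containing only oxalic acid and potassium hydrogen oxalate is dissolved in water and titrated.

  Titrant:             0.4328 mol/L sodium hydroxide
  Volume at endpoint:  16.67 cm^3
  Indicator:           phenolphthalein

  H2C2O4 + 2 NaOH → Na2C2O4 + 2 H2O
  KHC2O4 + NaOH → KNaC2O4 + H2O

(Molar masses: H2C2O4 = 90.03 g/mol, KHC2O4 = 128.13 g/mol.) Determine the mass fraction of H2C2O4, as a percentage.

25.21 %

n(NaOH) = 0.01667 × 0.4328 = 7.215 × 10^-3 mol
Let x = n(H2C2O4), y = n(KHC2O4).
Titrant: 2x + 1y = 7.215 × 10^-3;  mass: 90.03x + 128.13y = 0.6308
Solving, x = 1.766 × 10^-3 mol, y = 3.682 × 10^-3 mol
mass of H2C2O4 = 1.766 × 10^-3 × 90.03 = 0.1590 g
% H2C2O4 = 0.1590 / 0.6308 × 100 = 25.21 %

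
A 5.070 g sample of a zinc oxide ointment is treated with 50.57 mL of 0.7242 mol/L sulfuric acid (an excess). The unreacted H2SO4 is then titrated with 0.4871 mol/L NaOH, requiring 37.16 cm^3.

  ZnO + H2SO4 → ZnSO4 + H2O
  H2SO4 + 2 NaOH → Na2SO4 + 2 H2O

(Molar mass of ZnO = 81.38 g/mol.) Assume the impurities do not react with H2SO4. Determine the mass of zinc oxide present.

2.244 g

n(H2SO4) added = 0.05057 × 0.7242 = 0.03662 mol
n(NaOH) used in back-titration = 0.03716 × 0.4871 = 0.01810 mol
From the 1:2 ratio, n(H2SO4) left over = 1/2 × 0.01810 = 9.050 × 10^-3 mol
n(H2SO4) consumed by analyte = 0.03662 − 9.050 × 10^-3 = 0.02757 mol
n(ZnO) = 0.02757 mol (1:1 ratio)
mass of ZnO = 0.02757 × 81.38 = 2.244 g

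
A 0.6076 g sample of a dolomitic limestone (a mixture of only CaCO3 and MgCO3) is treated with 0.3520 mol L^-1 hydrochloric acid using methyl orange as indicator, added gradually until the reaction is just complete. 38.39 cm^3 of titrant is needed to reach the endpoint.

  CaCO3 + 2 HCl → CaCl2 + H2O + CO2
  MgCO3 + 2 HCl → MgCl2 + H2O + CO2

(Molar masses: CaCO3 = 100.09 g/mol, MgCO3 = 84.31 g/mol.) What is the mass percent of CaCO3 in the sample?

n(HCl) = 0.03839 × 0.3520 = 0.01351 mol
Let x = n(CaCO3), y = n(MgCO3).
Titrant: 2x + 2y = 0.01351;  mass: 100.09x + 84.31y = 0.6076
Solving, x = 2.405 × 10^-3 mol, y = 4.352 × 10^-3 mol
mass of CaCO3 = 2.405 × 10^-3 × 100.09 = 0.2407 g
% CaCO3 = 0.2407 / 0.6076 × 100 = 39.61 %

39.61 %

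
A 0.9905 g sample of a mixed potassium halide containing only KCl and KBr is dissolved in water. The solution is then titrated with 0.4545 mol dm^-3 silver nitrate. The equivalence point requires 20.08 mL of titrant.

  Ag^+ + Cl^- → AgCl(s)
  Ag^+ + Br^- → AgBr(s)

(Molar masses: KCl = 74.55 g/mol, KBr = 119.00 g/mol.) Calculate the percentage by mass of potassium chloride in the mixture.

16.18 %

n(AgNO3) = 0.02008 × 0.4545 = 9.126 × 10^-3 mol
Let x = n(KCl), y = n(KBr).
Titrant: 1x + 1y = 9.126 × 10^-3;  mass: 74.55x + 119.00y = 0.9905
Solving, x = 2.149 × 10^-3 mol, y = 6.977 × 10^-3 mol
mass of KCl = 2.149 × 10^-3 × 74.55 = 0.1602 g
% KCl = 0.1602 / 0.9905 × 100 = 16.18 %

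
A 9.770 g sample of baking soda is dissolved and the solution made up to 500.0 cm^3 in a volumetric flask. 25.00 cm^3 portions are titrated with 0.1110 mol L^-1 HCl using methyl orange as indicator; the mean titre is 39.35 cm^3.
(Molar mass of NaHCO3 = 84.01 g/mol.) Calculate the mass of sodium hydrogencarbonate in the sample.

NaHCO3 + HCl → NaCl + H2O + CO2
n(HCl) per titration = 0.03935 × 0.1110 = 4.368 × 10^-3 mol
n(NaHCO3) in each aliquot = 4.368 × 10^-3 mol (1:1 ratio)
n(NaHCO3) in the whole flask = 4.368 × 10^-3 × 500.0/25.00 = 0.08736 mol
mass of NaHCO3 = 0.08736 × 84.01 = 7.339 g

7.339 g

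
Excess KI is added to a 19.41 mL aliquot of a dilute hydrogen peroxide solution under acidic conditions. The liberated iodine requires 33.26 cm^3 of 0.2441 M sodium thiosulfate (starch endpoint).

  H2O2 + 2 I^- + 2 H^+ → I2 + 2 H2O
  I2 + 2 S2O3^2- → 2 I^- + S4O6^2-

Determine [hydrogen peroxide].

0.2091 M

n(S2O3^2-) = 0.03326 × 0.2441 = 8.119 × 10^-3 mol
n(I2) = n(S2O3^2-)/2 = 4.059 × 10^-3 mol
n(H2O2) in the aliquot = 4.059 × 10^-3 mol (1:1 ratio)
[H2O2] = 4.059 × 10^-3 / 0.01941 = 0.2091 mol/L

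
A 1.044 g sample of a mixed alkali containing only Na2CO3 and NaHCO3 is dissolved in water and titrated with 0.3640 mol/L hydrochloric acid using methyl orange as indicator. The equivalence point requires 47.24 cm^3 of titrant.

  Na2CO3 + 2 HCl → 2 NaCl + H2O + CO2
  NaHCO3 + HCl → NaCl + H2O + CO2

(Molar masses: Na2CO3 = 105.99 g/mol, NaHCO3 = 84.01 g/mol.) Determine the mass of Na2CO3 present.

n(HCl) = 0.04724 × 0.3640 = 0.01720 mol
Let x = n(Na2CO3), y = n(NaHCO3).
Titrant: 2x + 1y = 0.01720;  mass: 105.99x + 84.01y = 1.044
Solving, x = 6.458 × 10^-3 mol, y = 4.280 × 10^-3 mol
mass of Na2CO3 = 6.458 × 10^-3 × 105.99 = 0.6845 g

0.6845 g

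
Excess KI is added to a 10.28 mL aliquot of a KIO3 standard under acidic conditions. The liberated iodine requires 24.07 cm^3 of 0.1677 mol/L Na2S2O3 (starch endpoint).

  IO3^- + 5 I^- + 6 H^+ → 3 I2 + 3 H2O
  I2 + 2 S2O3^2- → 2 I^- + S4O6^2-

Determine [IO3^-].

n(S2O3^2-) = 0.02407 × 0.1677 = 4.037 × 10^-3 mol
n(I2) = n(S2O3^2-)/2 = 2.018 × 10^-3 mol
From the 1:3 ratio, n(IO3^-) in the aliquot = 1/3 × 2.018 × 10^-3 = 6.728 × 10^-4 mol
[IO3^-] = 6.728 × 10^-4 / 0.01028 = 0.06544 mol/L

0.06544 mol/L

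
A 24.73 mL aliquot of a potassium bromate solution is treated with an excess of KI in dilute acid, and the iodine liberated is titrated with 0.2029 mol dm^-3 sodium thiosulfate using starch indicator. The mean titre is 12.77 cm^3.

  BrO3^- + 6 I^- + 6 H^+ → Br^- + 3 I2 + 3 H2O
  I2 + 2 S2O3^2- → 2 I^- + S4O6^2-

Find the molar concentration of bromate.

0.01746 mol/L

n(S2O3^2-) = 0.01277 × 0.2029 = 2.591 × 10^-3 mol
n(I2) = n(S2O3^2-)/2 = 1.296 × 10^-3 mol
From the 1:3 ratio, n(BrO3^-) in the aliquot = 1/3 × 1.296 × 10^-3 = 4.318 × 10^-4 mol
[BrO3^-] = 4.318 × 10^-4 / 0.02473 = 0.01746 mol/L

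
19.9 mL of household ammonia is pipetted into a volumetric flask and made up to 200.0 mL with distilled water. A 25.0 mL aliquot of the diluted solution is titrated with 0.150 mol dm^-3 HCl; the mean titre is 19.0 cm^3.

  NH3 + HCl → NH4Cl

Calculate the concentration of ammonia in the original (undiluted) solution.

1.15 mol/L

n(HCl) = 0.0190 × 0.150 = 2.85 × 10^-3 mol
n(NH3) in the aliquot = 2.85 × 10^-3 mol (1:1 ratio)
[NH3]_dilute = 2.85 × 10^-3 / 0.0250 = 0.114 mol/L
Dilution factor = 200.0 / 19.9 = 10.05
[NH3]_stock = 0.114 × 10.05 = 1.15 mol/L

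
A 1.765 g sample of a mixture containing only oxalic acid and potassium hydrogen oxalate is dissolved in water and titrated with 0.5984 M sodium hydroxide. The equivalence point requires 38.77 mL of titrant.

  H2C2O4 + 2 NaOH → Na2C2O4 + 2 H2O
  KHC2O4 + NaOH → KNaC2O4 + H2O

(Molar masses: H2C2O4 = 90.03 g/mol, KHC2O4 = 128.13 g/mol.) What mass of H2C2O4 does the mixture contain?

n(NaOH) = 0.03877 × 0.5984 = 0.02320 mol
Let x = n(H2C2O4), y = n(KHC2O4).
Titrant: 2x + 1y = 0.02320;  mass: 90.03x + 128.13y = 1.765
Solving, x = 7.265 × 10^-3 mol, y = 8.671 × 10^-3 mol
mass of H2C2O4 = 7.265 × 10^-3 × 90.03 = 0.6540 g

0.6540 g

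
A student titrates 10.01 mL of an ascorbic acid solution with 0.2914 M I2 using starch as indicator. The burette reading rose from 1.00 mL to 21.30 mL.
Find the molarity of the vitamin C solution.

C6H8O6 + I2 → C6H6O6 + 2 HI
n(I2) = 0.02030 L × 0.2914 mol/L = 5.915 × 10^-3 mol
n(C6H8O6) = 5.915 × 10^-3 mol (1:1 mole ratio)
[C6H8O6] = 5.915 × 10^-3 mol / 0.01001 L = 0.5910 mol/L

0.5910 M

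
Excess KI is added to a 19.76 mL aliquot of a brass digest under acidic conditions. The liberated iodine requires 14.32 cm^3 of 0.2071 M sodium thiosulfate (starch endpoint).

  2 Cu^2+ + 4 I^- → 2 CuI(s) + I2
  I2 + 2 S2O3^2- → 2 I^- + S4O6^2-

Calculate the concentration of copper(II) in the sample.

0.1501 M

n(S2O3^2-) = 0.01432 × 0.2071 = 2.966 × 10^-3 mol
n(I2) = n(S2O3^2-)/2 = 1.483 × 10^-3 mol
From the 2:1 ratio, n(Cu2+) in the aliquot = 2/1 × 1.483 × 10^-3 = 2.966 × 10^-3 mol
[Cu2+] = 2.966 × 10^-3 / 0.01976 = 0.1501 mol/L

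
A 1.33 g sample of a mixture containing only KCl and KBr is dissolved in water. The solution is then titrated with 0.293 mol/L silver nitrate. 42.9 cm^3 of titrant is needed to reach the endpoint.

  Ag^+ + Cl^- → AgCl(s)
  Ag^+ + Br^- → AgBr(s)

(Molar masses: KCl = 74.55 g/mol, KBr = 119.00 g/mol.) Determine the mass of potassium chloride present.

0.278 g

n(AgNO3) = 0.0429 × 0.293 = 0.0126 mol
Let x = n(KCl), y = n(KBr).
Titrant: 1x + 1y = 0.0126;  mass: 74.55x + 119.00y = 1.33
Solving, x = 3.73 × 10^-3 mol, y = 8.84 × 10^-3 mol
mass of KCl = 3.73 × 10^-3 × 74.55 = 0.278 g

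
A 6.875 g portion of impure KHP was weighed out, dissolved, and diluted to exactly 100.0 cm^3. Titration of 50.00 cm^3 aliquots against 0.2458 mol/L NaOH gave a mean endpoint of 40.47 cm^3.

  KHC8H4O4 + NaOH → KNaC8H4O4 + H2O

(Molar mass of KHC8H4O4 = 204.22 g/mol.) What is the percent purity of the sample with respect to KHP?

59.10 %

n(NaOH) per titration = 0.04047 × 0.2458 = 9.948 × 10^-3 mol
n(KHC8H4O4) in each aliquot = 9.948 × 10^-3 mol (1:1 ratio)
n(KHC8H4O4) in the whole flask = 9.948 × 10^-3 × 100.0/50.00 = 0.01990 mol
mass of KHC8H4O4 = 0.01990 × 204.22 = 4.063 g
% KHC8H4O4 = 4.063 / 6.875 × 100 = 59.10 %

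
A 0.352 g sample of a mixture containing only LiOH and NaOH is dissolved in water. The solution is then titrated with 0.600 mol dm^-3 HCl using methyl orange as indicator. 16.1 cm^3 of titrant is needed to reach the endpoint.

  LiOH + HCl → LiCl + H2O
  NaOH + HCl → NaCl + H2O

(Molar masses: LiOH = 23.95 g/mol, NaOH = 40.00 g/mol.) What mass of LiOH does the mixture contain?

0.0513 g

n(HCl) = 0.0161 × 0.600 = 9.66 × 10^-3 mol
Let x = n(LiOH), y = n(NaOH).
Titrant: 1x + 1y = 9.66 × 10^-3;  mass: 23.95x + 40.00y = 0.352
Solving, x = 2.14 × 10^-3 mol, y = 7.52 × 10^-3 mol
mass of LiOH = 2.14 × 10^-3 × 23.95 = 0.0513 g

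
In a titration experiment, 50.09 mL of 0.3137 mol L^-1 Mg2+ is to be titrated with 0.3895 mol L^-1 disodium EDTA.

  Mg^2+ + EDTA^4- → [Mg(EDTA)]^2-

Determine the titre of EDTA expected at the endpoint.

n(Mg2+) = 0.05009 L × 0.3137 mol/L = 0.01571 mol
n(EDTA) = 0.01571 mol (1:1 stoichiometry)
V(EDTA) = 0.01571 mol / 0.3895 mol/L = 0.04034 L = 40.34 mL

40.34 mL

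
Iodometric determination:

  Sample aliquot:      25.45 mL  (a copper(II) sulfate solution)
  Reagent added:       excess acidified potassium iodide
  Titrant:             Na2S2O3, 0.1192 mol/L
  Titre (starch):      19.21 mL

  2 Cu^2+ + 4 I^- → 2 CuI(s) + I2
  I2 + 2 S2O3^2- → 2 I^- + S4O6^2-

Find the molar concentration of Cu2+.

n(S2O3^2-) = 0.01921 × 0.1192 = 2.290 × 10^-3 mol
n(I2) = n(S2O3^2-)/2 = 1.145 × 10^-3 mol
From the 2:1 ratio, n(Cu2+) in the aliquot = 2/1 × 1.145 × 10^-3 = 2.290 × 10^-3 mol
[Cu2+] = 2.290 × 10^-3 / 0.02545 = 0.08997 mol/L

0.08997 mol/L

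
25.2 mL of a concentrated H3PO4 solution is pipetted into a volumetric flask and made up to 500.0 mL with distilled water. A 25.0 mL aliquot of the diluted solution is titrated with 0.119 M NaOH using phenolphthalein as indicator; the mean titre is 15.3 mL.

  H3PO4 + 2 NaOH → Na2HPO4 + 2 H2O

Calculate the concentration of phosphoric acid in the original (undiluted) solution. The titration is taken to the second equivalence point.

0.722 M

n(NaOH) = 0.0153 × 0.119 = 1.82 × 10^-3 mol
From the 1:2 ratio, n(H3PO4) in the aliquot = 1/2 × 1.82 × 10^-3 = 9.10 × 10^-4 mol
[H3PO4]_dilute = 9.10 × 10^-4 / 0.0250 = 0.0364 mol/L
Dilution factor = 500.0 / 25.2 = 19.84
[H3PO4]_stock = 0.0364 × 19.84 = 0.722 mol/L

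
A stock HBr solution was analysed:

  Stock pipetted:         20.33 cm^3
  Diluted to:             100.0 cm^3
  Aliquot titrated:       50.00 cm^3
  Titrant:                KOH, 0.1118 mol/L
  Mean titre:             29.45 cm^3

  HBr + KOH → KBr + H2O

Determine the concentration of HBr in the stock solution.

n(KOH) = 0.02945 × 0.1118 = 3.293 × 10^-3 mol
n(HBr) in the aliquot = 3.293 × 10^-3 mol (1:1 ratio)
[HBr]_dilute = 3.293 × 10^-3 / 0.05000 = 0.06585 mol/L
Dilution factor = 100.0 / 20.33 = 4.919
[HBr]_stock = 0.06585 × 4.919 = 0.3239 mol/L

0.3239 mol/L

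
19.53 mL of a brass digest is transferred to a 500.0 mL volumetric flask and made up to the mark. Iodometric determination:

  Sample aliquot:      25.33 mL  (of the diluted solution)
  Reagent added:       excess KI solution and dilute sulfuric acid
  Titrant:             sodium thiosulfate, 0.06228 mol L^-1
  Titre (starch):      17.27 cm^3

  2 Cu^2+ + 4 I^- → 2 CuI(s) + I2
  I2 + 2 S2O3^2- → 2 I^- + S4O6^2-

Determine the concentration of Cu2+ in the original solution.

n(S2O3^2-) = 0.01727 × 0.06228 = 1.076 × 10^-3 mol
n(I2) = n(S2O3^2-)/2 = 5.378 × 10^-4 mol
From the 2:1 ratio, n(Cu2+) in the aliquot = 2/1 × 5.378 × 10^-4 = 1.076 × 10^-3 mol
[Cu2+]_dilute = 1.076 × 10^-3 / 0.02533 = 0.04246 mol/L
[Cu2+]_original = 0.04246 × 500.0/19.53 = 1.087 mol/L

1.087 mol/L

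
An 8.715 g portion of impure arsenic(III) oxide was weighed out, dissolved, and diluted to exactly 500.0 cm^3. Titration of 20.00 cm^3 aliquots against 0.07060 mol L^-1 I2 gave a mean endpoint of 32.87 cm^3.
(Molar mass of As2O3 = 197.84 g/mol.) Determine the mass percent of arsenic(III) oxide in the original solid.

65.85 %

As2O3 + 2 I2 + 2 H2O → As2O5 + 4 HI
n(I2) per titration = 0.03287 × 0.07060 = 2.321 × 10^-3 mol
From the 1:2 ratio, n(As2O3) in each aliquot = 1/2 × 2.321 × 10^-3 = 1.160 × 10^-3 mol
n(As2O3) in the whole flask = 1.160 × 10^-3 × 500.0/20.00 = 0.02901 mol
mass of As2O3 = 0.02901 × 197.84 = 5.739 g
% As2O3 = 5.739 / 8.715 × 100 = 65.85 %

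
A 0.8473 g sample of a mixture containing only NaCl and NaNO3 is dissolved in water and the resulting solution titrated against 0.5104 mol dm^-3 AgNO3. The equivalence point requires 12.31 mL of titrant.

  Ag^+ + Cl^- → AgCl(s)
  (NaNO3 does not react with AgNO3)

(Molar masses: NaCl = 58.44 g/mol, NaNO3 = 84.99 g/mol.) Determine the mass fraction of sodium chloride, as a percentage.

n(AgNO3) = 0.01231 × 0.5104 = 6.283 × 10^-3 mol
Let x = n(NaCl), y = n(NaNO3).
Titrant: 1x = 6.283 × 10^-3;  mass: 58.44x + 84.99y = 0.8473
Solving, x = 6.283 × 10^-3 mol, y = 5.649 × 10^-3 mol
mass of NaCl = 6.283 × 10^-3 × 58.44 = 0.3672 g
% NaCl = 0.3672 / 0.8473 × 100 = 43.34 %

43.34 %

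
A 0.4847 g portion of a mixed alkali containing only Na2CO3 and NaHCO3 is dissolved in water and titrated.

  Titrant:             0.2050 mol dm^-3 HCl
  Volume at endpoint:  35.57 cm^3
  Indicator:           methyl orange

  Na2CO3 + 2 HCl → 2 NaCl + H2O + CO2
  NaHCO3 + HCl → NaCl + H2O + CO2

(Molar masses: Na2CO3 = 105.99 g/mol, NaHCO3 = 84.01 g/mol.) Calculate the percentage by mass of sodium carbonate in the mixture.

n(HCl) = 0.03557 × 0.2050 = 7.292 × 10^-3 mol
Let x = n(Na2CO3), y = n(NaHCO3).
Titrant: 2x + 1y = 7.292 × 10^-3;  mass: 105.99x + 84.01y = 0.4847
Solving, x = 2.062 × 10^-3 mol, y = 3.168 × 10^-3 mol
mass of Na2CO3 = 2.062 × 10^-3 × 105.99 = 0.2185 g
% Na2CO3 = 0.2185 / 0.4847 × 100 = 45.08 %

45.08 %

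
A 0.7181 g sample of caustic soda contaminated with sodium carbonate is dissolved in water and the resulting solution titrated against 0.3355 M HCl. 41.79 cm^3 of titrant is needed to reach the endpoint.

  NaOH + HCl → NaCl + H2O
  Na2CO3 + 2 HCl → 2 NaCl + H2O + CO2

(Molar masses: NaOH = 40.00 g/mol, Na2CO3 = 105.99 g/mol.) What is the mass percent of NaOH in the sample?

10.68 %

n(HCl) = 0.04179 × 0.3355 = 0.01402 mol
Let x = n(NaOH), y = n(Na2CO3).
Titrant: 1x + 2y = 0.01402;  mass: 40.00x + 105.99y = 0.7181
Solving, x = 1.918 × 10^-3 mol, y = 6.051 × 10^-3 mol
mass of NaOH = 1.918 × 10^-3 × 40.00 = 0.07670 g
% NaOH = 0.07670 / 0.7181 × 100 = 10.68 %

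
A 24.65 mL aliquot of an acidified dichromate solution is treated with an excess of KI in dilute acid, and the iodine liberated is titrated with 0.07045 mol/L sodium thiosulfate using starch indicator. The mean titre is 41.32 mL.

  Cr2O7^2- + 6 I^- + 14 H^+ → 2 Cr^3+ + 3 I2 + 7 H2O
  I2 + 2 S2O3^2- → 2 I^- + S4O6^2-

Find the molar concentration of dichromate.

0.01968 mol/L

n(S2O3^2-) = 0.04132 × 0.07045 = 2.911 × 10^-3 mol
n(I2) = n(S2O3^2-)/2 = 1.455 × 10^-3 mol
From the 1:3 ratio, n(Cr2O7^2-) in the aliquot = 1/3 × 1.455 × 10^-3 = 4.852 × 10^-4 mol
[Cr2O7^2-] = 4.852 × 10^-4 / 0.02465 = 0.01968 mol/L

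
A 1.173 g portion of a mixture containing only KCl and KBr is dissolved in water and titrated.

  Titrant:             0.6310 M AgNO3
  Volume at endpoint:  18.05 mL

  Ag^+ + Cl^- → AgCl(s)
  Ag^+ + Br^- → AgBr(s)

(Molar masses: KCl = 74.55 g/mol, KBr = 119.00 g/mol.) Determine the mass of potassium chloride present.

n(AgNO3) = 0.01805 × 0.6310 = 0.01139 mol
Let x = n(KCl), y = n(KBr).
Titrant: 1x + 1y = 0.01139;  mass: 74.55x + 119.00y = 1.173
Solving, x = 4.103 × 10^-3 mol, y = 7.287 × 10^-3 mol
mass of KCl = 4.103 × 10^-3 × 74.55 = 0.3058 g

0.3058 g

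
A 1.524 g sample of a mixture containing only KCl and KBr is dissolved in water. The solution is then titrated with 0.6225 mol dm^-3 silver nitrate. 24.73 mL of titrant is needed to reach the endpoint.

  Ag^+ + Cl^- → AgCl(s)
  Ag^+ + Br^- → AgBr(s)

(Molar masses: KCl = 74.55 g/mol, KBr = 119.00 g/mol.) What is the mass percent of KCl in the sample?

n(AgNO3) = 0.02473 × 0.6225 = 0.01539 mol
Let x = n(KCl), y = n(KBr).
Titrant: 1x + 1y = 0.01539;  mass: 74.55x + 119.00y = 1.524
Solving, x = 6.928 × 10^-3 mol, y = 8.467 × 10^-3 mol
mass of KCl = 6.928 × 10^-3 × 74.55 = 0.5165 g
% KCl = 0.5165 / 1.524 × 100 = 33.89 %

33.89 %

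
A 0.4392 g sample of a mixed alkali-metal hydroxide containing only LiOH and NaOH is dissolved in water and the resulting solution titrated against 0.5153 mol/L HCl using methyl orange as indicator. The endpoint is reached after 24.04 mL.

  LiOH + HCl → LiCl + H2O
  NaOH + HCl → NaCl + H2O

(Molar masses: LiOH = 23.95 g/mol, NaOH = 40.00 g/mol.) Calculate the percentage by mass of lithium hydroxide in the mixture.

n(HCl) = 0.02404 × 0.5153 = 0.01239 mol
Let x = n(LiOH), y = n(NaOH).
Titrant: 1x + 1y = 0.01239;  mass: 23.95x + 40.00y = 0.4392
Solving, x = 3.509 × 10^-3 mol, y = 8.879 × 10^-3 mol
mass of LiOH = 3.509 × 10^-3 × 23.95 = 0.08403 g
% LiOH = 0.08403 / 0.4392 × 100 = 19.13 %

19.13 %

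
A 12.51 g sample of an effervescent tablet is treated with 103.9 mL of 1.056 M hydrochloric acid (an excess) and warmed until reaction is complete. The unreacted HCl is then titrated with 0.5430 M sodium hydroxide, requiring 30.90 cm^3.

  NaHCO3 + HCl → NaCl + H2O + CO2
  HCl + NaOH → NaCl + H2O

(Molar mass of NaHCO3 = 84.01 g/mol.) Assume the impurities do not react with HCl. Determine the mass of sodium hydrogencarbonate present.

7.808 g

n(HCl) added = 0.1039 × 1.056 = 0.1097 mol
n(NaOH) used in back-titration = 0.03090 × 0.5430 = 0.01678 mol
n(HCl) left over = 0.01678 mol (1:1 ratio)
n(HCl) consumed by analyte = 0.1097 − 0.01678 = 0.09294 mol
n(NaHCO3) = 0.09294 mol (1:1 ratio)
mass of NaHCO3 = 0.09294 × 84.01 = 7.808 g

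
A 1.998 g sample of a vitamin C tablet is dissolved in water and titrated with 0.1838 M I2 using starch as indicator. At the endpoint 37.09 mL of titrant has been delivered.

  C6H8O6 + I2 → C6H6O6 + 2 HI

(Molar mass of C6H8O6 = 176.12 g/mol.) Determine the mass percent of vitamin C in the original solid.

n(I2) = 0.03709 L × 0.1838 mol/L = 6.817 × 10^-3 mol
n(C6H8O6) = 6.817 × 10^-3 mol (1:1 ratio)
mass of C6H8O6 = 6.817 × 10^-3 × 176.12 g/mol = 1.201 g
% C6H8O6 = 1.201 / 1.998 × 100 = 60.09 %

60.09 %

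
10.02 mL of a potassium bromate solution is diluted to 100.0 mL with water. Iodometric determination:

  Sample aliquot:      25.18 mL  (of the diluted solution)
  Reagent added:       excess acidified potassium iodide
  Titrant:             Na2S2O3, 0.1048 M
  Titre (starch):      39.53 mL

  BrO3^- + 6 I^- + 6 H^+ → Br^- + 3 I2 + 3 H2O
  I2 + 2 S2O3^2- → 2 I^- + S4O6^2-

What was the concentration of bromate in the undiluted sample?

n(S2O3^2-) = 0.03953 × 0.1048 = 4.143 × 10^-3 mol
n(I2) = n(S2O3^2-)/2 = 2.071 × 10^-3 mol
From the 1:3 ratio, n(BrO3^-) in the aliquot = 1/3 × 2.071 × 10^-3 = 6.905 × 10^-4 mol
[BrO3^-]_dilute = 6.905 × 10^-4 / 0.02518 = 0.02742 mol/L
[BrO3^-]_original = 0.02742 × 100.0/10.02 = 0.2737 mol/L

0.2737 M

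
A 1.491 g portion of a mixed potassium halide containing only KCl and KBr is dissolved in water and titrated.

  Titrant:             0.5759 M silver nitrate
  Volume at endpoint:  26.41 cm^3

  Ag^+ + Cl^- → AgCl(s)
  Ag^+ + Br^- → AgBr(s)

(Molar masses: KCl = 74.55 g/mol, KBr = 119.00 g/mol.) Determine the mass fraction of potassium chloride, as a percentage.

35.88 %

n(AgNO3) = 0.02641 × 0.5759 = 0.01521 mol
Let x = n(KCl), y = n(KBr).
Titrant: 1x + 1y = 0.01521;  mass: 74.55x + 119.00y = 1.491
Solving, x = 7.175 × 10^-3 mol, y = 8.034 × 10^-3 mol
mass of KCl = 7.175 × 10^-3 × 74.55 = 0.5349 g
% KCl = 0.5349 / 1.491 × 100 = 35.88 %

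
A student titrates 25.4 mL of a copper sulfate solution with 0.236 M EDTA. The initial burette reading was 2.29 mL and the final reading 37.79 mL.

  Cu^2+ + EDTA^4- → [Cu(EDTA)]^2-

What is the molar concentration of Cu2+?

0.330 M

n(EDTA) = 0.0355 L × 0.236 mol/L = 8.38 × 10^-3 mol
n(Cu2+) = 8.38 × 10^-3 mol (1:1 mole ratio)
[Cu2+] = 8.38 × 10^-3 mol / 0.0254 L = 0.330 mol/L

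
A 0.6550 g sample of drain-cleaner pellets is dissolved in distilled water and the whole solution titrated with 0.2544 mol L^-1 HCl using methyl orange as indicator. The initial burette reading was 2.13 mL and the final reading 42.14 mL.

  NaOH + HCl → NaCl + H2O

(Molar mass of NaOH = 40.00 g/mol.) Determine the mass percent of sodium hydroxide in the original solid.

62.16 %

n(HCl) = 0.04001 L × 0.2544 mol/L = 0.01018 mol
n(NaOH) = 0.01018 mol (1:1 ratio)
mass of NaOH = 0.01018 × 40.00 g/mol = 0.4071 g
% NaOH = 0.4071 / 0.6550 × 100 = 62.16 %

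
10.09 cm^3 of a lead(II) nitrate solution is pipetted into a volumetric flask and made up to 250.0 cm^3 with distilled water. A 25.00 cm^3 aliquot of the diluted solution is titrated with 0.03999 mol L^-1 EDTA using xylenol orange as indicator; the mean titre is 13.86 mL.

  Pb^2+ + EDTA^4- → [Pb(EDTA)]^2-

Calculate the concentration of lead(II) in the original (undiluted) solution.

n(EDTA) = 0.01386 × 0.03999 = 5.543 × 10^-4 mol
n(Pb2+) in the aliquot = 5.543 × 10^-4 mol (1:1 ratio)
[Pb2+]_dilute = 5.543 × 10^-4 / 0.02500 = 0.02217 mol/L
Dilution factor = 250.0 / 10.09 = 24.78
[Pb2+]_stock = 0.02217 × 24.78 = 0.5493 mol/L

0.5493 mol/L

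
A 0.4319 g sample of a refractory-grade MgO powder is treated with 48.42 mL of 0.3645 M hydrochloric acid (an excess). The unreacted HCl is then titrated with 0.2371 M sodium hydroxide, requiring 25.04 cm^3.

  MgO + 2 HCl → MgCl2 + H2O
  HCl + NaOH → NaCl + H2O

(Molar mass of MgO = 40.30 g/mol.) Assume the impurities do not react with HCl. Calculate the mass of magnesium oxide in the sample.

0.2360 g

n(HCl) added = 0.04842 × 0.3645 = 0.01765 mol
n(NaOH) used in back-titration = 0.02504 × 0.2371 = 5.937 × 10^-3 mol
n(HCl) left over = 5.937 × 10^-3 mol (1:1 ratio)
n(HCl) consumed by analyte = 0.01765 − 5.937 × 10^-3 = 0.01171 mol
From the 1:2 ratio, n(MgO) = 1/2 × 0.01171 = 5.856 × 10^-3 mol
mass of MgO = 5.856 × 10^-3 × 40.30 = 0.2360 g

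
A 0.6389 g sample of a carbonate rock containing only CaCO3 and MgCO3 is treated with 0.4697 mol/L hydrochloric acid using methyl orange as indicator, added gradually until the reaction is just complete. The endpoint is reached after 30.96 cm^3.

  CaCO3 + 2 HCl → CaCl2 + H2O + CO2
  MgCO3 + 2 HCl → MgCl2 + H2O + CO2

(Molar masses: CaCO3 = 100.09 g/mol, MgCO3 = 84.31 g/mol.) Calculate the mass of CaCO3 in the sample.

0.1642 g

n(HCl) = 0.03096 × 0.4697 = 0.01454 mol
Let x = n(CaCO3), y = n(MgCO3).
Titrant: 2x + 2y = 0.01454;  mass: 100.09x + 84.31y = 0.6389
Solving, x = 1.640 × 10^-3 mol, y = 5.631 × 10^-3 mol
mass of CaCO3 = 1.640 × 10^-3 × 100.09 = 0.1642 g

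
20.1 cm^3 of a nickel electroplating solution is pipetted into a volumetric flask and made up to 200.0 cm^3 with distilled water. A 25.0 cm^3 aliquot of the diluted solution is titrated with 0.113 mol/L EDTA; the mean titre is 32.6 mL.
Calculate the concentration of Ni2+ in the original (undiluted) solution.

Ni^2+ + EDTA^4- → [Ni(EDTA)]^2-
n(EDTA) = 0.0326 × 0.113 = 3.68 × 10^-3 mol
n(Ni2+) in the aliquot = 3.68 × 10^-3 mol (1:1 ratio)
[Ni2+]_dilute = 3.68 × 10^-3 / 0.0250 = 0.147 mol/L
Dilution factor = 200.0 / 20.1 = 9.950
[Ni2+]_stock = 0.147 × 9.950 = 1.47 mol/L

1.47 mol/L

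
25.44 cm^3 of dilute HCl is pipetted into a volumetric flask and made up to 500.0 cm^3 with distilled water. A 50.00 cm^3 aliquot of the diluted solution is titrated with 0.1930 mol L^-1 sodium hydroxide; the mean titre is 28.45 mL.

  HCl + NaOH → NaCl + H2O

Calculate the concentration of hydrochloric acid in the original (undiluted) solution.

2.158 mol/L

n(NaOH) = 0.02845 × 0.1930 = 5.491 × 10^-3 mol
n(HCl) in the aliquot = 5.491 × 10^-3 mol (1:1 ratio)
[HCl]_dilute = 5.491 × 10^-3 / 0.05000 = 0.1098 mol/L
Dilution factor = 500.0 / 25.44 = 19.65
[HCl]_stock = 0.1098 × 19.65 = 2.158 mol/L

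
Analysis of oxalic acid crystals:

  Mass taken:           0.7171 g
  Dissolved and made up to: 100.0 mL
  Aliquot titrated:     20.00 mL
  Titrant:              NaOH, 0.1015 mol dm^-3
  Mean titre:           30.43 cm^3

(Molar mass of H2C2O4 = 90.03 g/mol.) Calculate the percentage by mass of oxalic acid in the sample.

96.94 %

H2C2O4 + 2 NaOH → Na2C2O4 + 2 H2O
n(NaOH) per titration = 0.03043 × 0.1015 = 3.089 × 10^-3 mol
From the 1:2 ratio, n(H2C2O4) in each aliquot = 1/2 × 3.089 × 10^-3 = 1.544 × 10^-3 mol
n(H2C2O4) in the whole flask = 1.544 × 10^-3 × 100.0/20.00 = 7.722 × 10^-3 mol
mass of H2C2O4 = 7.722 × 10^-3 × 90.03 = 0.6952 g
% H2C2O4 = 0.6952 / 0.7171 × 100 = 96.94 %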